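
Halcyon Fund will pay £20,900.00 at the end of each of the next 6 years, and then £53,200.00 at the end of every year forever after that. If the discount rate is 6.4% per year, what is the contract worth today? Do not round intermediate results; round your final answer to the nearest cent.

PV of 6-year annuity: £20,900.00 × [1 − (1+0.064)^−6] / 0.064 = 101493.05274
Perpetuity value at year 6: £53,200.00 / 0.064 = 831250.00000
PV of perpetuity: 831250.00000 / (1+0.064)^6 = 572904.04758
Total PV = 101493.05274 + 572904.04758 = 674397.10031

£674397.10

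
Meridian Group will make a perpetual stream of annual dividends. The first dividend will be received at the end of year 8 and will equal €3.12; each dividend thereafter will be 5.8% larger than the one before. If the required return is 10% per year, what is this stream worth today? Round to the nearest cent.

Value at end of year 7: C₁ / (r − g) = €3.12 / (0.1 − 0.058) = €74.2857
Discount to today: PV = €74.2857 / (1 + 0.1)^7 = €74.2857 / 1.948717 = €38.12

€38.12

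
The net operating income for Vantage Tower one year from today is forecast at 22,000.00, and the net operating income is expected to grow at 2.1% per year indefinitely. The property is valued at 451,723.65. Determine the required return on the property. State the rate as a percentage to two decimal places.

P = D₁/(r − g) ⇒ r = D₁/P + g = 22,000.0000/451,723.65 + 0.021 = 0.048702 + 0.021 = 0.069702

6.97%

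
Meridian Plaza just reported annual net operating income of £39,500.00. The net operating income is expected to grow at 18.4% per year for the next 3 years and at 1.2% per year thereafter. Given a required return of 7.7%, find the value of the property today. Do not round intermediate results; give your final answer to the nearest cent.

D_1 = 46768.00000
D_2 = 55373.31200
D_3 = 65562.00141
Terminal value at year 3: TV = D_3×(1+g_2)/(r−g_2) = 66348.74542/0.065 = 1020749.92961
P_0 = D_1/(1+r)^1 + D_2/(1+r)^2 + D_3/(1+r)^3 + TV/(1+r)^3
    = 43424.32683 + 47738.53572 + 52481.36146 + 817094.42767 = 960738.65168

£960738.65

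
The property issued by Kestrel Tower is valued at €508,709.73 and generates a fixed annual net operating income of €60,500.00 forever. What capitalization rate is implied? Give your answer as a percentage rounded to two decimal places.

P = C/r ⇒ r = C/P = €60,500.00/€508,709.73 = 0.118928

11.89%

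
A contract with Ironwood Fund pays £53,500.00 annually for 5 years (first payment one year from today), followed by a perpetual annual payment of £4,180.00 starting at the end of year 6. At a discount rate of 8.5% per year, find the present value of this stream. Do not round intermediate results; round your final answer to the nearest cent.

PV of 5-year annuity: £53,500.00 × [1 − (1+0.085)^−5] / 0.085 = 210824.35122
Perpetuity value at year 5: £4,180.00 / 0.085 = 49176.47059
PV of perpetuity: 49176.47059 / (1+0.085)^5 = 32704.58670
Total PV = 210824.35122 + 32704.58670 = 243528.93792

£243528.94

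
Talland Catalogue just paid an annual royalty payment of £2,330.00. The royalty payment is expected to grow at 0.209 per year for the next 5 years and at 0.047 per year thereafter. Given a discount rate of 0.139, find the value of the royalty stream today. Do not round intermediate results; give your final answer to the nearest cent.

D_1 = 2816.97000
D_2 = 3405.71673
D_3 = 4117.51153
D_4 = 4978.07144
D_5 = 6018.48837
Terminal value at year 5: TV = D_5×(1+g_2)/(r−g_2) = 6301.35732/0.092 = 68493.01434
P_0 = D_1/(1+r)^1 + D_2/(1+r)^2 + D_3/(1+r)^3 + D_4/(1+r)^4 + D_5/(1+r)^5 + TV/(1+r)^5
    = 2473.19579 + 2625.19201 + 2786.52954 + 2957.78245 + 3139.56013 + 35729.55928 = 49711.81920

£49711.82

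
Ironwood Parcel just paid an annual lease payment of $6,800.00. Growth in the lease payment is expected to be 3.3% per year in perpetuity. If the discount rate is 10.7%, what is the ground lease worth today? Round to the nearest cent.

$94924.32

D₁ = D₀ × (1 + g) = $6,800.00 × 1.033 = $7,024.4000
Growing perpetuity: P = D₁ / (r − g) = $7,024.4000 / (0.107 − 0.033) = $94,924.32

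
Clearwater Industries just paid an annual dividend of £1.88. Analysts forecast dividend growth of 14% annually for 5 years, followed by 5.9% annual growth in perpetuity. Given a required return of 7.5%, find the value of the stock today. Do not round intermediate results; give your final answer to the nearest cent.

D_1 = 2.14320
D_2 = 2.44325
D_3 = 2.78530
D_4 = 3.17525
D_5 = 3.61978
Terminal value at year 5: TV = D_5×(1+g_2)/(r−g_2) = 3.83335/0.016 = 239.58415
P_0 = D_1/(1+r)^1 + D_2/(1+r)^2 + D_3/(1+r)^3 + D_4/(1+r)^4 + D_5/(1+r)^5 + TV/(1+r)^5
    = 1.99367 + 2.11422 + 2.24206 + 2.37763 + 2.52139 + 166.88441 = 178.13338

£178.13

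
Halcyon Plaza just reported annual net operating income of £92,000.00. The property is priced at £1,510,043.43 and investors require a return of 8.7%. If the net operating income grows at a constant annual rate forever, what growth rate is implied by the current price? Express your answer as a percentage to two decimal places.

2.46%

P = D₀(1+g)/(r−g) ⇒ P(r−g) = D₀(1+g) ⇒ g(P+D₀) = P·r − D₀
g = (P·r − D₀)/(P + D₀) = (£1,510,043.43×0.087 − £92,000.00) / (£1,510,043.43 + £92,000.00) = 0.024577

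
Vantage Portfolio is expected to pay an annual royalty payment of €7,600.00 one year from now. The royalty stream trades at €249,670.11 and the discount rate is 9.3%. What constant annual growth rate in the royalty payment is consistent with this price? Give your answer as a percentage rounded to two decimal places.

P = D₁/(r−g) ⇒ g = r − D₁/P = 0.093 − €7,600.00/€249,670.11 = 0.062560

6.26%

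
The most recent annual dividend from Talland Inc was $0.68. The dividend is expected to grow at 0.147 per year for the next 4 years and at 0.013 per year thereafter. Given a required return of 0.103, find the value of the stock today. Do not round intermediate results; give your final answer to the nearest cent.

D_1 = 0.77996
D_2 = 0.89461
D_3 = 1.02612
D_4 = 1.17696
Terminal value at year 4: TV = D_4×(1+g_2)/(r−g_2) = 1.19226/0.09 = 13.24737
P_0 = D_1/(1+r)^1 + D_2/(1+r)^2 + D_3/(1+r)^3 + D_4/(1+r)^4 + TV/(1+r)^4
    = 0.70713 + 0.73533 + 0.76467 + 0.79517 + 8.95009 = 11.95239

$11.95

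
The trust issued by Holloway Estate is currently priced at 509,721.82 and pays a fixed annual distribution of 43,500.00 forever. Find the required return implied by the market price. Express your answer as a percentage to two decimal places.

8.53%

P = C/r ⇒ r = C/P = 43,500.00/509,721.82 = 0.085341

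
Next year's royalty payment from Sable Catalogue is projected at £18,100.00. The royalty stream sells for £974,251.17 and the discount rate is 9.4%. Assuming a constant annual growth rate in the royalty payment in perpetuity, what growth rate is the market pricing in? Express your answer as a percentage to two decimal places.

7.54%

P = D₁/(r−g) ⇒ g = r − D₁/P = 0.094 − £18,100.00/£974,251.17 = 0.075422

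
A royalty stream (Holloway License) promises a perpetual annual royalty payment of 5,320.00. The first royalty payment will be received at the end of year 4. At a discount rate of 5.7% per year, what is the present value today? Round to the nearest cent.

Value at end of year 3: C / r = 5,320.00 / 0.057 = 93,333.3333
Discount to today: PV = 93,333.3333 / (1 + 0.057)^3 = 93,333.3333 / 1.180932 = 79,033.61

79033.61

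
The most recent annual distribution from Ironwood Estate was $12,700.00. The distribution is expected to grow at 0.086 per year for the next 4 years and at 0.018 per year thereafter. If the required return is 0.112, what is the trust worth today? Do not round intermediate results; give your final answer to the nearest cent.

D_1 = 13792.20000
D_2 = 14978.32920
D_3 = 16266.46551
D_4 = 17665.38155
Terminal value at year 4: TV = D_4×(1+g_2)/(r−g_2) = 17983.35841/0.094 = 191312.32354
P_0 = D_1/(1+r)^1 + D_2/(1+r)^2 + D_3/(1+r)^3 + D_4/(1+r)^4 + TV/(1+r)^4
    = 12403.05755 + 12113.05801 + 11829.83902 + 11553.24207 + 125119.15347 = 173018.35013

$173018.35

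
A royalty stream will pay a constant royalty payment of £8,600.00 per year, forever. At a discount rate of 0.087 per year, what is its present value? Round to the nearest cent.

£98850.57

Level perpetuity: PV = C / r = £8,600.00 / 0.087 = £98,850.57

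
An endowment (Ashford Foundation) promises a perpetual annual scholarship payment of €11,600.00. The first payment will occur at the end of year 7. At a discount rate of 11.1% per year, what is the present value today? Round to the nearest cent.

€55571.31

Value at end of year 6: C / r = €11,600.00 / 0.111 = €104,504.5045
Discount to today: PV = €104,504.5045 / (1 + 0.111)^6 = €104,504.5045 / 1.880548 = €55,571.31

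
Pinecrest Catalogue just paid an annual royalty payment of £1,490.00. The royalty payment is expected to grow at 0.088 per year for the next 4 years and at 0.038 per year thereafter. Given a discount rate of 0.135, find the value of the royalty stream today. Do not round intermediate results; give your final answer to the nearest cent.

£18831.09

D_1 = 1621.12000
D_2 = 1763.77856
D_3 = 1918.99107
D_4 = 2087.86229
Terminal value at year 4: TV = D_4×(1+g_2)/(r−g_2) = 2167.20105/0.097 = 22342.27891
P_0 = D_1/(1+r)^1 + D_2/(1+r)^2 + D_3/(1+r)^3 + D_4/(1+r)^4 + TV/(1+r)^4
    = 1428.29956 + 1369.15412 + 1312.45787 + 1258.10939 + 13463.06749 = 18831.08842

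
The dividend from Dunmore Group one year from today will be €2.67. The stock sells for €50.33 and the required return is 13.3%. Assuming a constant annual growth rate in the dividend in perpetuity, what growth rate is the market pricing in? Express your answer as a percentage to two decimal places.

8.00%

P = D₁/(r−g) ⇒ g = r − D₁/P = 0.133 − €2.67/€50.33 = 0.079950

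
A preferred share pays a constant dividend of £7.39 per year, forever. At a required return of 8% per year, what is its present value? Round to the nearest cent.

£92.38

Level perpetuity: PV = C / r = £7.39 / 0.08 = £92.38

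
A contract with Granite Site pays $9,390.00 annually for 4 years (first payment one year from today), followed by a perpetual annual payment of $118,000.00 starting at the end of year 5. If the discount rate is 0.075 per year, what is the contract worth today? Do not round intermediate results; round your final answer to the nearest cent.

$1209563.01

PV of 4-year annuity: $9,390.00 × [1 − (1+0.075)^−4] / 0.075 = 31450.17367
Perpetuity value at year 4: $118,000.00 / 0.075 = 1573333.33333
PV of perpetuity: 1573333.33333 / (1+0.075)^4 = 1178112.83351
Total PV = 31450.17367 + 1178112.83351 = 1209563.00719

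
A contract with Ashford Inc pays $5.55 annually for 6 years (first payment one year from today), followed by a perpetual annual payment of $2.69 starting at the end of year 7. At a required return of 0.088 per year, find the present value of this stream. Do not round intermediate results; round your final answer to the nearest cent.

$43.47

PV of 6-year annuity: $5.55 × [1 − (1+0.088)^−6] / 0.088 = 25.04601
Perpetuity value at year 6: $2.69 / 0.088 = 30.56818
PV of perpetuity: 30.56818 / (1+0.088)^6 = 18.42877
Total PV = 25.04601 + 18.42877 = 43.47477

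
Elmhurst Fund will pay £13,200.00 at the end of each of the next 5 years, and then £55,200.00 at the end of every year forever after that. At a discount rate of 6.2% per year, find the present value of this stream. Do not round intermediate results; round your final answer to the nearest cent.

PV of 5-year annuity: £13,200.00 × [1 − (1+0.062)^−5] / 0.062 = 55301.97572
Perpetuity value at year 5: £55,200.00 / 0.062 = 890322.58065
PV of perpetuity: 890322.58065 / (1+0.062)^5 = 659059.77310
Total PV = 55301.97572 + 659059.77310 = 714361.74882

£714361.75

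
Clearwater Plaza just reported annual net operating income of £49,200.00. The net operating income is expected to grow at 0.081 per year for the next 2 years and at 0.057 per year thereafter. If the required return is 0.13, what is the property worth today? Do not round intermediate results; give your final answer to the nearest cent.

D_1 = 53185.20000
D_2 = 57493.20120
Terminal value at year 2: TV = D_2×(1+g_2)/(r−g_2) = 60770.31367/0.073 = 832470.05025
P_0 = D_1/(1+r)^1 + D_2/(1+r)^2 + TV/(1+r)^2
    = 47066.54867 + 45025.60984 + 651946.15886 = 744038.31737

£744038.32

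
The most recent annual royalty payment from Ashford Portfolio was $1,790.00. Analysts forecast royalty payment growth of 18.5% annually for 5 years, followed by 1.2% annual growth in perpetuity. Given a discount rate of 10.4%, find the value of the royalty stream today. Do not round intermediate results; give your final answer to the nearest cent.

$39177.43

D_1 = 2121.15000
D_2 = 2513.56275
D_3 = 2978.57186
D_4 = 3529.60765
D_5 = 4182.58507
Terminal value at year 5: TV = D_5×(1+g_2)/(r−g_2) = 4232.77609/0.092 = 46008.43575
P_0 = D_1/(1+r)^1 + D_2/(1+r)^2 + D_3/(1+r)^3 + D_4/(1+r)^4 + D_5/(1+r)^5 + TV/(1+r)^5
    = 1921.33152 + 2062.29878 + 2213.60874 + 2376.02026 + 2550.34783 + 28053.82612 = 39177.43325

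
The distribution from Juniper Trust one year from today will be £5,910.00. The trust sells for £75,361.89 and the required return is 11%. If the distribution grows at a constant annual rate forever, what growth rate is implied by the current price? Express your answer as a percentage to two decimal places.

P = D₁/(r−g) ⇒ g = r − D₁/P = 0.11 − £5,910.00/£75,361.89 = 0.031578

3.16%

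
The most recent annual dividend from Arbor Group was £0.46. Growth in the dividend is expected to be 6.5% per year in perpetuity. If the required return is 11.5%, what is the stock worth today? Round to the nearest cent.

D₁ = D₀ × (1 + g) = £0.46 × 1.065 = £0.4899
Growing perpetuity: P = D₁ / (r − g) = £0.4899 / (0.115 − 0.065) = £9.80

£9.80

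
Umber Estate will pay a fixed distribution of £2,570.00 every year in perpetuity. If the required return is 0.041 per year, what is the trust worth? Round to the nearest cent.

£62682.93

Level perpetuity: PV = C / r = £2,570.00 / 0.041 = £62,682.93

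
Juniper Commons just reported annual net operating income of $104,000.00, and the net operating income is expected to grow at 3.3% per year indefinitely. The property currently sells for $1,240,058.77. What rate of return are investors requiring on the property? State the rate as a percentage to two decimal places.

D₁ = $104,000.00 × 1.033 = $107,432.0000
P = D₁/(r − g) ⇒ r = D₁/P + g = $107,432.0000/$1,240,058.77 + 0.033 = 0.086635 + 0.033 = 0.119635

11.96%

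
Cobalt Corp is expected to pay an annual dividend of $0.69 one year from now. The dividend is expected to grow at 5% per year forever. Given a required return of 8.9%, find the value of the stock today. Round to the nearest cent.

Growing perpetuity: P = D₁ / (r − g) = $0.6900 / (0.089 − 0.05) = $17.69

$17.69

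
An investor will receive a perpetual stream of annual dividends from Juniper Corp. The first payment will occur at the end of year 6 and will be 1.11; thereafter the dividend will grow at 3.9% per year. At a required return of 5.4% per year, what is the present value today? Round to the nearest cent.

Value at end of year 5: C₁ / (r − g) = 1.11 / (0.054 − 0.039) = 74.0000
Discount to today: PV = 74.0000 / (1 + 0.054)^5 = 74.0000 / 1.300778 = 56.89

56.89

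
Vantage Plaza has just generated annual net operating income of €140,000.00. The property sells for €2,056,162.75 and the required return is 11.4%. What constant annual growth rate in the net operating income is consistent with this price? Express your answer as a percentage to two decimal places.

4.30%

P = D₀(1+g)/(r−g) ⇒ P(r−g) = D₀(1+g) ⇒ g(P+D₀) = P·r − D₀
g = (P·r − D₀)/(P + D₀) = (€2,056,162.75×0.114 − €140,000.00) / (€2,056,162.75 + €140,000.00) = 0.042985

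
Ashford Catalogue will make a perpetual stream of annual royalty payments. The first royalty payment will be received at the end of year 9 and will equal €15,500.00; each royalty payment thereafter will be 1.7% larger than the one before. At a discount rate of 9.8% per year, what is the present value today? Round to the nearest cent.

€90579.09

Value at end of year 8: C₁ / (r − g) = €15,500.00 / (0.098 − 0.017) = €191,358.0247
Discount to today: PV = €191,358.0247 / (1 + 0.098)^8 = €191,358.0247 / 2.112607 = €90,579.09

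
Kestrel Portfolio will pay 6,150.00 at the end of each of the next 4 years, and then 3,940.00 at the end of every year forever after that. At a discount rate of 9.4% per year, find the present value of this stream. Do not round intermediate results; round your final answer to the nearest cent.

PV of 4-year annuity: 6,150.00 × [1 − (1+0.094)^−4] / 0.094 = 19750.59311
Perpetuity value at year 4: 3,940.00 / 0.094 = 41914.89362
PV of perpetuity: 41914.89362 / (1+0.094)^4 = 29261.66811
Total PV = 19750.59311 + 29261.66811 = 49012.26122

49012.26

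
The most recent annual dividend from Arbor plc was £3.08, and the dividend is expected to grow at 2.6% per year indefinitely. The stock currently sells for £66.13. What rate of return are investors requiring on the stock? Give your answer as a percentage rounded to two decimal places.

D₁ = £3.08 × 1.026 = £3.1601
P = D₁/(r − g) ⇒ r = D₁/P + g = £3.1601/£66.13 + 0.026 = 0.047786 + 0.026 = 0.073786

7.38%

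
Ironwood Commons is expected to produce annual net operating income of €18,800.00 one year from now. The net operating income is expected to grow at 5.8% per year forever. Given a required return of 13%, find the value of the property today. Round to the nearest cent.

Growing perpetuity: P = D₁ / (r − g) = €18,800.0000 / (0.13 − 0.058) = €261,111.11

€261111.11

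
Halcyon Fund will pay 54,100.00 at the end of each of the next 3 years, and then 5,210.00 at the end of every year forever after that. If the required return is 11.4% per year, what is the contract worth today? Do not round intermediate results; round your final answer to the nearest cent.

PV of 3-year annuity: 54,100.00 × [1 − (1+0.114)^−3] / 0.114 = 131290.62003
Perpetuity value at year 3: 5,210.00 / 0.114 = 45701.75439
PV of perpetuity: 45701.75439 / (1+0.114)^3 = 33058.05512
Total PV = 131290.62003 + 33058.05512 = 164348.67515

164348.68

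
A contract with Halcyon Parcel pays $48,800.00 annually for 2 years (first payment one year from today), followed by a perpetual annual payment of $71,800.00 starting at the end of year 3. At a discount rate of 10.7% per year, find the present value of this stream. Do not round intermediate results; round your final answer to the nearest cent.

PV of 2-year annuity: $48,800.00 × [1 − (1+0.107)^−2] / 0.107 = 83905.24616
Perpetuity value at year 2: $71,800.00 / 0.107 = 671028.03738
PV of perpetuity: 671028.03738 / (1+0.107)^2 = 547577.28586
Total PV = 83905.24616 + 547577.28586 = 631482.53202

$631482.53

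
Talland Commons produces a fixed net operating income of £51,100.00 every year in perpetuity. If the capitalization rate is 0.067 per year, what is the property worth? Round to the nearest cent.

Level perpetuity: PV = C / r = £51,100.00 / 0.067 = £762,686.57

£762686.57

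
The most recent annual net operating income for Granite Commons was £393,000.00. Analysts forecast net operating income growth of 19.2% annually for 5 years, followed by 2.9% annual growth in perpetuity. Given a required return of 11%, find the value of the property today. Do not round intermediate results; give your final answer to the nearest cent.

D_1 = 468456.00000
D_2 = 558399.55200
D_3 = 665612.26598
D_4 = 793409.82105
D_5 = 945744.50670
Terminal value at year 5: TV = D_5×(1+g_2)/(r−g_2) = 973171.09739/0.081 = 12014457.99246
P_0 = D_1/(1+r)^1 + D_2/(1+r)^2 + D_3/(1+r)^3 + D_4/(1+r)^4 + D_5/(1+r)^5 + TV/(1+r)^5
    = 422032.43243 + 453209.60312 + 486689.95218 + 522643.62432 + 561253.33350 + 7129996.05153 = 9575824.99707

£9575825.00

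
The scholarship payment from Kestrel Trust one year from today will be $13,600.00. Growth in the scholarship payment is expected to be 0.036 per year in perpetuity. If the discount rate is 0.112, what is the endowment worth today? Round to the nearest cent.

$178947.37

Growing perpetuity: P = D₁ / (r − g) = $13,600.0000 / (0.112 − 0.036) = $178,947.37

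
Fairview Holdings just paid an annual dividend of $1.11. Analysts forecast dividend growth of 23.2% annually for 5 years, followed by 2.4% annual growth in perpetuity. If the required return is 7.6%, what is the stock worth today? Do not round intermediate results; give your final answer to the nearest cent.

$51.50

D_1 = 1.36752
D_2 = 1.68478
D_3 = 2.07565
D_4 = 2.55721
D_5 = 3.15048
Terminal value at year 5: TV = D_5×(1+g_2)/(r−g_2) = 3.22609/0.052 = 62.04019
P_0 = D_1/(1+r)^1 + D_2/(1+r)^2 + D_3/(1+r)^3 + D_4/(1+r)^4 + D_5/(1+r)^5 + TV/(1+r)^5
    = 1.27093 + 1.45519 + 1.66617 + 1.90773 + 2.18431 + 43.01419 = 51.49852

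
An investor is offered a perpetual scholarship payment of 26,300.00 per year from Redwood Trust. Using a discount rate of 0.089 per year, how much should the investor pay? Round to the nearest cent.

295505.62

Level perpetuity: PV = C / r = 26,300.00 / 0.089 = 295,505.62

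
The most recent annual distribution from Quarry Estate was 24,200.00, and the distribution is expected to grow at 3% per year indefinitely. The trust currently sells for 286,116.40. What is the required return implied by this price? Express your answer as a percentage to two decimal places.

D₁ = 24,200.00 × 1.03 = 24,926.0000
P = D₁/(r − g) ⇒ r = D₁/P + g = 24,926.0000/286,116.40 + 0.03 = 0.087118 + 0.03 = 0.117118

11.71%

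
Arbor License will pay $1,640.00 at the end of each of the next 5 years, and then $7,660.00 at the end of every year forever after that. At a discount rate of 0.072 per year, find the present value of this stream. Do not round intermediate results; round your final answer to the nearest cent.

$81837.32

PV of 5-year annuity: $1,640.00 × [1 − (1+0.072)^−5] / 0.072 = 6688.46758
Perpetuity value at year 5: $7,660.00 / 0.072 = 106388.88889
PV of perpetuity: 106388.88889 / (1+0.072)^5 = 75148.85129
Total PV = 6688.46758 + 75148.85129 = 81837.31887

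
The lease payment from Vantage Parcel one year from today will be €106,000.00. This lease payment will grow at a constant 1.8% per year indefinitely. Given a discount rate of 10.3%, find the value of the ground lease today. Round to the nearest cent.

Growing perpetuity: P = D₁ / (r − g) = €106,000.0000 / (0.103 − 0.018) = €1,247,058.82

€1247058.82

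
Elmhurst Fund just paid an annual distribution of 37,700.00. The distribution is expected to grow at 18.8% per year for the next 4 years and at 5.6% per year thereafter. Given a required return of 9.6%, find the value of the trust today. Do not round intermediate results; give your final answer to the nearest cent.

D_1 = 44787.60000
D_2 = 53207.66880
D_3 = 63210.71053
D_4 = 75094.32411
Terminal value at year 4: TV = D_4×(1+g_2)/(r−g_2) = 79299.60627/0.04 = 1982490.15663
P_0 = D_1/(1+r)^1 + D_2/(1+r)^2 + D_3/(1+r)^3 + D_4/(1+r)^4 + TV/(1+r)^4
    = 40864.59854 + 44294.83856 + 48013.01844 + 52043.30831 + 1373943.33945 = 1559159.10330

1559159.10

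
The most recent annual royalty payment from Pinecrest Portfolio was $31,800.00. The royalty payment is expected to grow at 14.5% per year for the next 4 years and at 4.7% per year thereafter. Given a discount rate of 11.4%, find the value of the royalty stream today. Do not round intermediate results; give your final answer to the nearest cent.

D_1 = 36411.00000
D_2 = 41690.59500
D_3 = 47735.73127
D_4 = 54657.41231
Terminal value at year 4: TV = D_4×(1+g_2)/(r−g_2) = 57226.31069/0.067 = 854124.04013
P_0 = D_1/(1+r)^1 + D_2/(1+r)^2 + D_3/(1+r)^3 + D_4/(1+r)^4 + TV/(1+r)^4
    = 32684.91921 + 33594.46364 + 34529.31855 + 35490.18828 + 554600.40491 = 690899.29459

$690899.29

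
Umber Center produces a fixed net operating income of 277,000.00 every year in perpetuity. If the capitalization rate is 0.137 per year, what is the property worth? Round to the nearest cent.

Level perpetuity: PV = C / r = 277,000.00 / 0.137 = 2,021,897.81

2021897.81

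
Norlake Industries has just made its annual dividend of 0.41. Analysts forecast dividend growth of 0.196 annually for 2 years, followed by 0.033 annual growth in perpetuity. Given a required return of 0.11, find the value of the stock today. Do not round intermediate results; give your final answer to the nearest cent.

D_1 = 0.49036
D_2 = 0.58647
Terminal value at year 2: TV = D_2×(1+g_2)/(r−g_2) = 0.60582/0.077 = 7.86785
P_0 = D_1/(1+r)^1 + D_2/(1+r)^2 + TV/(1+r)^2
    = 0.44177 + 0.47599 + 6.38572 = 7.30348

7.30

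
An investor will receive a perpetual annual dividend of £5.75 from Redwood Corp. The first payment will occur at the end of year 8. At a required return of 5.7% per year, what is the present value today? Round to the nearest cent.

£68.43

Value at end of year 7: C / r = £5.75 / 0.057 = £100.8772
Discount to today: PV = £100.8772 / (1 + 0.057)^7 = £100.8772 / 1.474093 = £68.43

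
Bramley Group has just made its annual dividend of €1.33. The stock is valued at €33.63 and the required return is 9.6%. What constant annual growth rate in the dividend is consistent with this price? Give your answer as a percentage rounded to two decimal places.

P = D₀(1+g)/(r−g) ⇒ P(r−g) = D₀(1+g) ⇒ g(P+D₀) = P·r − D₀
g = (P·r − D₀)/(P + D₀) = (€33.63×0.096 − €1.33) / (€33.63 + €1.33) = 0.054304

5.43%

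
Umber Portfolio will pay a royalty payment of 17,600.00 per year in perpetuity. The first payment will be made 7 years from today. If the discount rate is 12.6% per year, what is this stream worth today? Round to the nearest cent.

68534.90

Value at end of year 6: C / r = 17,600.00 / 0.126 = 139,682.5397
Discount to today: PV = 139,682.5397 / (1 + 0.126)^6 = 139,682.5397 / 2.038123 = 68,534.90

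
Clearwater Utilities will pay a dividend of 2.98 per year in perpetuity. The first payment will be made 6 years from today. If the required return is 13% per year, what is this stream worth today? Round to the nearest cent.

12.44

Value at end of year 5: C / r = 2.98 / 0.13 = 22.9231
Discount to today: PV = 22.9231 / (1 + 0.13)^5 = 22.9231 / 1.842435 = 12.44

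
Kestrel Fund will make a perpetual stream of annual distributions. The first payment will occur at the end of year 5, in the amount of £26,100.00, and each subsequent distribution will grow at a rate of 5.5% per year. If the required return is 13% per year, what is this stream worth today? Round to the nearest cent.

Value at end of year 4: C₁ / (r − g) = £26,100.00 / (0.13 − 0.055) = £348,000.0000
Discount to today: PV = £348,000.0000 / (1 + 0.13)^4 = £348,000.0000 / 1.630474 = £213,434.92

£213434.92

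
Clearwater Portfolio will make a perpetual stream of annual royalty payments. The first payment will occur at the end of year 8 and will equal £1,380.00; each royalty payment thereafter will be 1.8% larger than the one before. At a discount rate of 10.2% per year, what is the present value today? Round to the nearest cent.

£8323.93

Value at end of year 7: C₁ / (r − g) = £1,380.00 / (0.102 − 0.018) = £16,428.5714
Discount to today: PV = £16,428.5714 / (1 + 0.102)^7 = £16,428.5714 / 1.973655 = £8,323.93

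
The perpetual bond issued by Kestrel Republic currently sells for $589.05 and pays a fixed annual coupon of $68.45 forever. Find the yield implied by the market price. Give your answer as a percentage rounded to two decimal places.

P = C/r ⇒ r = C/P = $68.45/$589.05 = 0.116204

11.62%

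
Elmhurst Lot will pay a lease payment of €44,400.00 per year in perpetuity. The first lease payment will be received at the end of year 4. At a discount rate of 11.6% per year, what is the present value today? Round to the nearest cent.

€275380.00

Value at end of year 3: C / r = €44,400.00 / 0.116 = €382,758.6207
Discount to today: PV = €382,758.6207 / (1 + 0.116)^3 = €382,758.6207 / 1.389929 = €275,380.00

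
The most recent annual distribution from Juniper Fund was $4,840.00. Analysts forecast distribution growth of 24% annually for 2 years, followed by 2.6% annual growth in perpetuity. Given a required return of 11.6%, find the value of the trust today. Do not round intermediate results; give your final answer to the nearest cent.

D_1 = 6001.60000
D_2 = 7441.98400
Terminal value at year 2: TV = D_2×(1+g_2)/(r−g_2) = 7635.47558/0.09 = 84838.61760
P_0 = D_1/(1+r)^1 + D_2/(1+r)^2 + TV/(1+r)^2
    = 5377.77778 + 5975.30864 + 68118.51852 = 79471.60494

$79471.60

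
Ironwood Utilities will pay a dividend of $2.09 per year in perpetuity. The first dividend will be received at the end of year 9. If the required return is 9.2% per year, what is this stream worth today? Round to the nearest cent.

Value at end of year 8: C / r = $2.09 / 0.092 = $22.7174
Discount to today: PV = $22.7174 / (1 + 0.092)^8 = $22.7174 / 2.022000 = $11.24

$11.24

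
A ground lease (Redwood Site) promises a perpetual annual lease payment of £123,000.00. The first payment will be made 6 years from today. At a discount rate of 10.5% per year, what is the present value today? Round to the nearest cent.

£711057.01

Value at end of year 5: C / r = £123,000.00 / 0.105 = £1,171,428.5714
Discount to today: PV = £1,171,428.5714 / (1 + 0.105)^5 = £1,171,428.5714 / 1.647447 = £711,057.01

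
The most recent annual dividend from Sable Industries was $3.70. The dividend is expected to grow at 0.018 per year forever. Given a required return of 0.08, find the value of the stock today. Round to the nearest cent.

$60.75

D₁ = D₀ × (1 + g) = $3.70 × 1.018 = $3.7666
Growing perpetuity: P = D₁ / (r − g) = $3.7666 / (0.08 − 0.018) = $60.75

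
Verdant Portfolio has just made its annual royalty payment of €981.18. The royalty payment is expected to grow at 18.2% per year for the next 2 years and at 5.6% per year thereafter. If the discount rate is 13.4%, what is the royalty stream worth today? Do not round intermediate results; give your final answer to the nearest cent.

€16520.72

D_1 = 1159.75476
D_2 = 1370.83013
Terminal value at year 2: TV = D_2×(1+g_2)/(r−g_2) = 1447.59661/0.078 = 18558.93094
P_0 = D_1/(1+r)^1 + D_2/(1+r)^2 + TV/(1+r)^2
    = 1022.71143 + 1066.00080 + 14432.01085 = 16520.72308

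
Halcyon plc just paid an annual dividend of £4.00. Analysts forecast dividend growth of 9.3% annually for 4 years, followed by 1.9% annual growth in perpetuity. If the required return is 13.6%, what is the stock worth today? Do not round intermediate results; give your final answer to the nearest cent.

£44.40

D_1 = 4.37200
D_2 = 4.77860
D_3 = 5.22301
D_4 = 5.70874
Terminal value at year 4: TV = D_4×(1+g_2)/(r−g_2) = 5.81721/0.117 = 49.71975
P_0 = D_1/(1+r)^1 + D_2/(1+r)^2 + D_3/(1+r)^3 + D_4/(1+r)^4 + TV/(1+r)^4
    = 3.84859 + 3.70291 + 3.56275 + 3.42789 + 29.85490 = 44.39705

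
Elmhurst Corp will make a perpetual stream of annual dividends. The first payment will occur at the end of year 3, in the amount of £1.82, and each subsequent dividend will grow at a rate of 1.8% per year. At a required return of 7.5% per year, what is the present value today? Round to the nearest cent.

£27.63

Value at end of year 2: C₁ / (r − g) = £1.82 / (0.075 − 0.018) = £31.9298
Discount to today: PV = £31.9298 / (1 + 0.075)^2 = £31.9298 / 1.155625 = £27.63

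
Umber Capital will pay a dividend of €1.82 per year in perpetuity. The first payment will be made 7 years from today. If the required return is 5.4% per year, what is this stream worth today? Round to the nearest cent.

Value at end of year 6: C / r = €1.82 / 0.054 = €33.7037
Discount to today: PV = €33.7037 / (1 + 0.054)^6 = €33.7037 / 1.371020 = €24.58

€24.58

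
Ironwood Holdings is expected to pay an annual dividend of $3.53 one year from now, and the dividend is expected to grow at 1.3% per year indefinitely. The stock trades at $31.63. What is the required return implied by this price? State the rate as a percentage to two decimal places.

P = D₁/(r − g) ⇒ r = D₁/P + g = $3.5300/$31.63 + 0.013 = 0.111603 + 0.013 = 0.124603

12.46%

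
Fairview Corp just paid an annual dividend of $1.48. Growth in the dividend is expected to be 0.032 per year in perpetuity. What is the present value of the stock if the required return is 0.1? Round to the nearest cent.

$22.46

D₁ = D₀ × (1 + g) = $1.48 × 1.032 = $1.5274
Growing perpetuity: P = D₁ / (r − g) = $1.5274 / (0.1 − 0.032) = $22.46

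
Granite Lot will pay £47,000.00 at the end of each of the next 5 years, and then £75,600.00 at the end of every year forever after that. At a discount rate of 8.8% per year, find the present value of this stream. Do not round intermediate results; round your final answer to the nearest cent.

PV of 5-year annuity: £47,000.00 × [1 − (1+0.088)^−5] / 0.088 = 183766.24926
Perpetuity value at year 5: £75,600.00 / 0.088 = 859090.90909
PV of perpetuity: 859090.90909 / (1+0.088)^5 = 563500.94220
Total PV = 183766.24926 + 563500.94220 = 747267.19146

£747267.19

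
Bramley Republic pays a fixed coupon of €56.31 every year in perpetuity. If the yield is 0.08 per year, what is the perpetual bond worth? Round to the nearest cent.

€703.88

Level perpetuity: PV = C / r = €56.31 / 0.08 = €703.88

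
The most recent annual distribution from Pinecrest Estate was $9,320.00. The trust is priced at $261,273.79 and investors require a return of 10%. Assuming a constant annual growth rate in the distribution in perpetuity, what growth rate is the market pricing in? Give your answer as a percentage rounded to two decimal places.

P = D₀(1+g)/(r−g) ⇒ P(r−g) = D₀(1+g) ⇒ g(P+D₀) = P·r − D₀
g = (P·r − D₀)/(P + D₀) = ($261,273.79×0.1 − $9,320.00) / ($261,273.79 + $9,320.00) = 0.062113

6.21%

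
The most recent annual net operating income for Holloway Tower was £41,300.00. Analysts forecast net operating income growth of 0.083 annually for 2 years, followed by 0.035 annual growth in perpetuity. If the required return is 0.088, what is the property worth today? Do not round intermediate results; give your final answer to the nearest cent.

£881154.52

D_1 = 44727.90000
D_2 = 48440.31570
Terminal value at year 2: TV = D_2×(1+g_2)/(r−g_2) = 50135.72675/0.053 = 945957.10848
P_0 = D_1/(1+r)^1 + D_2/(1+r)^2 + TV/(1+r)^2
    = 41110.20221 + 40921.27664 + 799123.04390 = 881154.52275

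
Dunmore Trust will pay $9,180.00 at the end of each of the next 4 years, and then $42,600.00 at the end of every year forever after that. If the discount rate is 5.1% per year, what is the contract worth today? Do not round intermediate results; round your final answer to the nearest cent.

PV of 4-year annuity: $9,180.00 × [1 − (1+0.051)^−4] / 0.051 = 32476.35274
Perpetuity value at year 4: $42,600.00 / 0.051 = 835294.11765
PV of perpetuity: 835294.11765 / (1+0.051)^4 = 684586.85982
Total PV = 32476.35274 + 684586.85982 = 717063.21256

$717063.21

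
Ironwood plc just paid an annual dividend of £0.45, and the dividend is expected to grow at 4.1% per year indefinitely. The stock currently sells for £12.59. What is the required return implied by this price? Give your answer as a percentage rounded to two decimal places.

D₁ = £0.45 × 1.041 = £0.4685
P = D₁/(r − g) ⇒ r = D₁/P + g = £0.4685/£12.59 + 0.041 = 0.037208 + 0.041 = 0.078208

7.82%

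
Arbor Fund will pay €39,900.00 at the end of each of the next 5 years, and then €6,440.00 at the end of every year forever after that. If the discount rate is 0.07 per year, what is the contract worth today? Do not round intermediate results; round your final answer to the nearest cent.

€229192.61

PV of 5-year annuity: €39,900.00 × [1 − (1+0.07)^−5] / 0.07 = 163597.87769
Perpetuity value at year 5: €6,440.00 / 0.07 = 92000.00000
PV of perpetuity: 92000.00000 / (1+0.07)^5 = 65594.72851
Total PV = 163597.87769 + 65594.72851 = 229192.60621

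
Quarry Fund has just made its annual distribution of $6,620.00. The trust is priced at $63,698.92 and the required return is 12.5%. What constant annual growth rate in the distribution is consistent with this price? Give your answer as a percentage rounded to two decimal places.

P = D₀(1+g)/(r−g) ⇒ P(r−g) = D₀(1+g) ⇒ g(P+D₀) = P·r − D₀
g = (P·r − D₀)/(P + D₀) = ($63,698.92×0.125 − $6,620.00) / ($63,698.92 + $6,620.00) = 0.019090

1.91%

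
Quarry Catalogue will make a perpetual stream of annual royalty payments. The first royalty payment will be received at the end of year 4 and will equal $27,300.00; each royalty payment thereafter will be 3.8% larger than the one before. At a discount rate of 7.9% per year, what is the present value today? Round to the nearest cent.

$530047.09

Value at end of year 3: C₁ / (r − g) = $27,300.00 / (0.079 − 0.038) = $665,853.6585
Discount to today: PV = $665,853.6585 / (1 + 0.079)^3 = $665,853.6585 / 1.256216 = $530,047.09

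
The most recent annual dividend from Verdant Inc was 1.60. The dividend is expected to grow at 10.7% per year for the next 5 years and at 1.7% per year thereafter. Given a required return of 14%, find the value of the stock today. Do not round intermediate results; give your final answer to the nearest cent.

D_1 = 1.77120
D_2 = 1.96072
D_3 = 2.17052
D_4 = 2.40276
D_5 = 2.65986
Terminal value at year 5: TV = D_5×(1+g_2)/(r−g_2) = 2.70507/0.123 = 21.99247
P_0 = D_1/(1+r)^1 + D_2/(1+r)^2 + D_3/(1+r)^3 + D_4/(1+r)^4 + D_5/(1+r)^5 + TV/(1+r)^5
    = 1.55368 + 1.50871 + 1.46504 + 1.42263 + 1.38145 + 11.42220 = 18.75370

18.75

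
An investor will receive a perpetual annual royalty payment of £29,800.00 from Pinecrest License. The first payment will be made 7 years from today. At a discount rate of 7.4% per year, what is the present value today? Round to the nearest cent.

Value at end of year 6: C / r = £29,800.00 / 0.074 = £402,702.7027
Discount to today: PV = £402,702.7027 / (1 + 0.074)^6 = £402,702.7027 / 1.534708 = £262,396.99

£262396.99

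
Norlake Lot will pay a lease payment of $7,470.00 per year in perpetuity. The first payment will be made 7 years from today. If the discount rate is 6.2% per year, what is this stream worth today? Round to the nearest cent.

$83981.15

Value at end of year 6: C / r = $7,470.00 / 0.062 = $120,483.8710
Discount to today: PV = $120,483.8710 / (1 + 0.062)^6 = $120,483.8710 / 1.434654 = $83,981.15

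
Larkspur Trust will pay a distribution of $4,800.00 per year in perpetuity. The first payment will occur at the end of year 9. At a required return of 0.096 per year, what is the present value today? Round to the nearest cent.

$24015.16

Value at end of year 8: C / r = $4,800.00 / 0.096 = $50,000.0000
Discount to today: PV = $50,000.0000 / (1 + 0.096)^8 = $50,000.0000 / 2.082018 = $24,015.16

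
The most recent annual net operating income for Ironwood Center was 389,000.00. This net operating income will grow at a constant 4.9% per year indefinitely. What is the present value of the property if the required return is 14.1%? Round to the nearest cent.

4435445.65

D₁ = D₀ × (1 + g) = 389,000.00 × 1.049 = 408,061.0000
Growing perpetuity: P = D₁ / (r − g) = 408,061.0000 / (0.141 − 0.049) = 4,435,445.65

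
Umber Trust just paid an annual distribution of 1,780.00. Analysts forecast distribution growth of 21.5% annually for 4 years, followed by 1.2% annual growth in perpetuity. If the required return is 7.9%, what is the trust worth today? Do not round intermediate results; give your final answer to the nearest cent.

52890.61

D_1 = 2162.70000
D_2 = 2627.68050
D_3 = 3192.63181
D_4 = 3879.04765
Terminal value at year 4: TV = D_4×(1+g_2)/(r−g_2) = 3925.59622/0.067 = 58590.98833
P_0 = D_1/(1+r)^1 + D_2/(1+r)^2 + D_3/(1+r)^3 + D_4/(1+r)^4 + TV/(1+r)^4
    = 2004.35589 + 2256.99018 + 2541.46716 + 2861.80037 + 43225.99960 = 52890.61319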